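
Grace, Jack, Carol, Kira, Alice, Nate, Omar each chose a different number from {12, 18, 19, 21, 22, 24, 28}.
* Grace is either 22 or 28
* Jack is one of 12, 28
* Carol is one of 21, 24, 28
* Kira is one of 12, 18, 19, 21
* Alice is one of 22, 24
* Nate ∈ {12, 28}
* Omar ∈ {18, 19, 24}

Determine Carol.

Jack and Nate share exactly the 2 values {12, 28}; by pigeonhole those values go to them, so strike 12, 28 from Grace, Carol, Kira.
That leaves Grace = 22. Remove 22 from Alice.
That leaves Alice = 24. So Carol, Omar can't be 24.
So Carol = 21.

21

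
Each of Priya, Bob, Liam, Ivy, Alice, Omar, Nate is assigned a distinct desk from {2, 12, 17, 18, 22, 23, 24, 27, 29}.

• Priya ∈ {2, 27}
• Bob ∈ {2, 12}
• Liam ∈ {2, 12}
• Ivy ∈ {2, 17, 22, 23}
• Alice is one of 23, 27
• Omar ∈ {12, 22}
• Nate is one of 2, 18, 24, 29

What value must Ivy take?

17

The 2 variables Bob and Liam are confined to {2, 12}, which locks those values in; drop them from Priya, Ivy, Omar, Nate.
That leaves Priya = 27. Strike 27 from Alice.
Alice's domain is down to {23}, so Alice = 23. So Ivy can't be 23.
Omar's domain is down to {22}, so Omar = 22. Strike 22 from Ivy.
So Ivy = 17.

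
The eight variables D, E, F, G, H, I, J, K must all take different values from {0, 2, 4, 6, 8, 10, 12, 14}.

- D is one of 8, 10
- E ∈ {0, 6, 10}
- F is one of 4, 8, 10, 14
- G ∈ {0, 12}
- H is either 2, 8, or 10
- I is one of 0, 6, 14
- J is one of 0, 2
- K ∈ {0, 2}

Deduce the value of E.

Among the 8 variables, 4 fits only F (and all 8 values in {0, 2, 4, 6, 8, 10, 12, 14} must be used), so F = 4.
The 7 still-open variables draw from only 7 values {0, 2, 6, 8, 10, 12, 14}, so each is used; only G can be 12, hence G = 12.
Among the 6 still-open variables, 14 fits only I (and all 6 values in {0, 2, 6, 8, 10, 14} must be used), so I = 14.
Among the 5 still-open variables, 6 fits only E (and all 5 values in {0, 2, 6, 8, 10} must be used), so E = 6.

6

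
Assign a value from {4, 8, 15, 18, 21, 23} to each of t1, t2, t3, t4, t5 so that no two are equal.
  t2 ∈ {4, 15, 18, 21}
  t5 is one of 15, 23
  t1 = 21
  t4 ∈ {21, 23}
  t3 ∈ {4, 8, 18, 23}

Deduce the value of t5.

15

t1's domain is down to {21}, so t1 = 21. Remove 21 from t2, t4.
t4 must be 23 (only option left). Strike 23 from t3, t5.
So t5 = 15.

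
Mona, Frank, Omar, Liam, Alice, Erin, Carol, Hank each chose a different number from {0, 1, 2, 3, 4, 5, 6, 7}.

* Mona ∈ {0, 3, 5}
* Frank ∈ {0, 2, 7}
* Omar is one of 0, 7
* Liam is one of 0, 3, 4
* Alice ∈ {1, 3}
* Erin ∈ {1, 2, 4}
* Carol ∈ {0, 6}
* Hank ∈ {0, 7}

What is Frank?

2

Among the 8 variables, 5 fits only Mona (and all 8 values in {0, 1, 2, 3, 4, 5, 6, 7} must be used), so Mona = 5.
Among the 7 still-open variables, 6 fits only Carol (and all 7 values in {0, 1, 2, 3, 4, 6, 7} must be used), so Carol = 6.
The 2 variables Omar and Hank are confined to {0, 7}, which locks those values in; drop them from Frank, Liam.
So Frank = 2.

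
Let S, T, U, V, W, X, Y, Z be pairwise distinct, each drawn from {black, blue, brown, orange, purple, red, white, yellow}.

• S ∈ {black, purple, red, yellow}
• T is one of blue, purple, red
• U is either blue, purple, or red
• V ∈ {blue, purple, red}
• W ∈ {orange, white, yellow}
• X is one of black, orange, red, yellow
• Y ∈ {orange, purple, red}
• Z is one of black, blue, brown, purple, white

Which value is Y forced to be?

Among the 8 variables, brown fits only Z (and all 8 values in {black, blue, brown, orange, purple, red, white, yellow} must be used), so Z = brown.
The 7 still-open variables together cover exactly {black, blue, orange, purple, red, white, yellow} — 7 values for 7 variables — and white appears only in W's list, so W = white.
T, U, V between them cover only {blue, purple, red} — a naked triple. Remove those values from S, X, Y.
So Y = orange.

orange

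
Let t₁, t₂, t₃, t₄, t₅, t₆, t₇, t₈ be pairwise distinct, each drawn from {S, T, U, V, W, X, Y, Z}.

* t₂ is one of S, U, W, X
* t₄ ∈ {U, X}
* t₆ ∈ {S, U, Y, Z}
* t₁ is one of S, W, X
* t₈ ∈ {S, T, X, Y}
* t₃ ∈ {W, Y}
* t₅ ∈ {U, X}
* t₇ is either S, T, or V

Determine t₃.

The 8 variables draw from only 8 values {S, T, U, V, W, X, Y, Z}, so each is used; only t₇ can be V, hence t₇ = V.
The 7 still-open variables together cover exactly {S, T, U, W, X, Y, Z} — 7 values for 7 variables — and T appears only in t₈'s list, so t₈ = T.
The 6 still-open variables draw from only 6 values {S, U, W, X, Y, Z}, so each is used; only t₆ can be Z, hence t₆ = Z.
The 5 still-open variables draw from only 5 values {S, U, W, X, Y}, so each is used; only t₃ can be Y, hence t₃ = Y.

Y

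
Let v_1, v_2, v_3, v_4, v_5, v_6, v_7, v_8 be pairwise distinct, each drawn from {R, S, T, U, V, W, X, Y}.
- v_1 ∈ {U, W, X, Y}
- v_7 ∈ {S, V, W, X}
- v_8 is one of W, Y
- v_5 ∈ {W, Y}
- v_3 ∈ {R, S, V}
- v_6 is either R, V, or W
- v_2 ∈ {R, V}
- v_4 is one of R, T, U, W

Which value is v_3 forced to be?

The 8 variables draw from only 8 values {R, S, T, U, V, W, X, Y}, so each is used; only v_4 can be T, hence v_4 = T.
The 7 still-open variables draw from only 7 values {R, S, U, V, W, X, Y}, so each is used; only v_1 can be U, hence v_1 = U.
The 6 still-open variables together cover exactly {R, S, V, W, X, Y} — 6 values for 6 variables — and X appears only in v_7's list, so v_7 = X.
The 5 still-open variables draw from only 5 values {R, S, V, W, Y}, so each is used; only v_3 can be S, hence v_3 = S.

S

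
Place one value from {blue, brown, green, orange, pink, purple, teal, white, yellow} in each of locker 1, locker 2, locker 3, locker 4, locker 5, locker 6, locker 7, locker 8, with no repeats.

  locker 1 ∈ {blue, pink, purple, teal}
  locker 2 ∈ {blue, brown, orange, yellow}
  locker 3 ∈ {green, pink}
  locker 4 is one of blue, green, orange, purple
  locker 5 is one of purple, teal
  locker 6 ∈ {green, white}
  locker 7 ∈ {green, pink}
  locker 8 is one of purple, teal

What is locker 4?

locker 3 and locker 7 between them cover only {green, pink} — a naked pair. Remove those values from locker 1, locker 4, locker 6.
locker 6 must be white (only option left).
The 2 variables locker 5 and locker 8 are confined to {purple, teal}, which locks those values in; drop them from locker 1, locker 4.
locker 1 must be blue (only option left). Strike blue from locker 2, locker 4.
So locker 4 = orange.

orange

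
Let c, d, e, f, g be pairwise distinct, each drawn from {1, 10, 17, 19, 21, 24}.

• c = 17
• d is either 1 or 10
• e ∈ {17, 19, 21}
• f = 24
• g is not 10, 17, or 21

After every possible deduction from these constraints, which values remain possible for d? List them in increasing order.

c must be 17 (only option left). Strike 17 from e.
f has just one choice, so f = 24. Eliminate 24 elsewhere: g.
No further eliminations apply; d can still be any of 1, 10.

1, 10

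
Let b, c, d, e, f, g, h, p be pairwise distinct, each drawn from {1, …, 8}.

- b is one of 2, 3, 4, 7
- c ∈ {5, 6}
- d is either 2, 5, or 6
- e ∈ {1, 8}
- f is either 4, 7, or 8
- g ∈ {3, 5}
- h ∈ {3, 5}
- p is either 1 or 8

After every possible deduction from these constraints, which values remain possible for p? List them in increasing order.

1, 8

e and p between them cover only {1, 8} — a naked pair. Remove those values from f.
g and h share exactly the 2 values {3, 5}; by pigeonhole those values go to them, so strike 3, 5 from b, c, d.
That leaves c = 6. Eliminate 6 elsewhere: d.
d's domain is down to {2}, so d = 2. Strike 2 from b.
No further eliminations apply; p can still be any of 1, 8.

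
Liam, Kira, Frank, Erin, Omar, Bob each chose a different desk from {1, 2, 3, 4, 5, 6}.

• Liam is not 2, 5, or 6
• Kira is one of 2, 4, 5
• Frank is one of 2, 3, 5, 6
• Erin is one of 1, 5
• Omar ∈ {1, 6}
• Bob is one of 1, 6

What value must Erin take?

Omar and Bob share exactly the 2 values {1, 6}; by pigeonhole those values go to them, so strike 1, 6 from Liam, Frank, Erin.
So Erin = 5.

5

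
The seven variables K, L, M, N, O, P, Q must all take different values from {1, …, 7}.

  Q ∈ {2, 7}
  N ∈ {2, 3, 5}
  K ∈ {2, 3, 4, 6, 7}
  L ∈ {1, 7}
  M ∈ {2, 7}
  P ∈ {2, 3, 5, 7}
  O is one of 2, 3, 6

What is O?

Among the 7 variables, 1 fits only L (and all 7 values in {1, 2, 3, 4, 5, 6, 7} must be used), so L = 1.
Among the 6 still-open variables, 4 fits only K (and all 6 values in {2, 3, 4, 5, 6, 7} must be used), so K = 4.
Among the 5 still-open variables, 6 fits only O (and all 5 values in {2, 3, 5, 6, 7} must be used), so O = 6.

6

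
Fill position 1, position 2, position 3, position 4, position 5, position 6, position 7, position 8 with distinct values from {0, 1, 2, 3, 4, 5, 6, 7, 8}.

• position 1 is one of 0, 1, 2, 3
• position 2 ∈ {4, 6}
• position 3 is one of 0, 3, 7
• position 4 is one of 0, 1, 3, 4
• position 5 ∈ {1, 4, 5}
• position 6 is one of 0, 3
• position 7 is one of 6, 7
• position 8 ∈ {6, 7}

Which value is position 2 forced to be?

4

The 8 variables together cover exactly {0, 1, 2, 3, 4, 5, 6, 7} — 8 values for 8 variables — and 2 appears only in position 1's list, so position 1 = 2.
The 7 still-open variables draw from only 7 values {0, 1, 3, 4, 5, 6, 7}, so each is used; only position 5 can be 5, hence position 5 = 5.
Among the 6 still-open variables, 1 fits only position 4 (and all 6 values in {0, 1, 3, 4, 6, 7} must be used), so position 4 = 1.
The 5 still-open variables draw from only 5 values {0, 3, 4, 6, 7}, so each is used; only position 2 can be 4, hence position 2 = 4.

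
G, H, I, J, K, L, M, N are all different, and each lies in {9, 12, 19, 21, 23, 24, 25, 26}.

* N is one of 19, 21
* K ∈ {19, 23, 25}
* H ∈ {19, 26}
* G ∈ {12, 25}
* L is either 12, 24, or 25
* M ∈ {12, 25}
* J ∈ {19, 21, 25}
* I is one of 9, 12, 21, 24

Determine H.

Among the 8 variables, 9 fits only I (and all 8 values in {9, 12, 19, 21, 23, 24, 25, 26} must be used), so I = 9.
Among the 7 still-open variables, 23 fits only K (and all 7 values in {12, 19, 21, 23, 24, 25, 26} must be used), so K = 23.
The 6 still-open variables draw from only 6 values {12, 19, 21, 24, 25, 26}, so each is used; only L can be 24, hence L = 24.
The 5 still-open variables together cover exactly {12, 19, 21, 25, 26} — 5 values for 5 variables — and 26 appears only in H's list, so H = 26.

26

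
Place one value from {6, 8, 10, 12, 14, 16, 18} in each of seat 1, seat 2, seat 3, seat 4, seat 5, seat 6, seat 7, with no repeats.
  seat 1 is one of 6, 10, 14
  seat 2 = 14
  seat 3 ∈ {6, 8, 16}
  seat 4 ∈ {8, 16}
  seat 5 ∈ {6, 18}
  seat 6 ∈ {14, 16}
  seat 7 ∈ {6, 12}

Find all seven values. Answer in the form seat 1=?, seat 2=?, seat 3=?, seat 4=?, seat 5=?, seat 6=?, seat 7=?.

seat 1=10, seat 2=14, seat 3=6, seat 4=8, seat 5=18, seat 6=16, seat 7=12

seat 2 must be 14 (only option left). So seat 1, seat 6 can't be 14.
That leaves seat 6 = 16. Strike 16 from seat 3, seat 4.
seat 4's domain is down to {8}, so seat 4 = 8. Remove 8 from seat 3.
seat 3's domain is down to {6}, so seat 3 = 6. Remove 6 from seat 1, seat 5, seat 7.
seat 5 must be 18 (only option left).
That leaves seat 7 = 12.
seat 1 has just one choice, so seat 1 = 10.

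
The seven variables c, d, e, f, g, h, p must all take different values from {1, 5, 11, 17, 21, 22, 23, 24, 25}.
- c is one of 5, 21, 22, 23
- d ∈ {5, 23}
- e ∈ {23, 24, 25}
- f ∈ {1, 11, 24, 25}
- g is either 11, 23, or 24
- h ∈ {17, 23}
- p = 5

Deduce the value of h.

17

p has just one choice, so p = 5. So c, d can't be 5.
d must be 23 (only option left). Strike 23 from c, e, g, h.
So h = 17.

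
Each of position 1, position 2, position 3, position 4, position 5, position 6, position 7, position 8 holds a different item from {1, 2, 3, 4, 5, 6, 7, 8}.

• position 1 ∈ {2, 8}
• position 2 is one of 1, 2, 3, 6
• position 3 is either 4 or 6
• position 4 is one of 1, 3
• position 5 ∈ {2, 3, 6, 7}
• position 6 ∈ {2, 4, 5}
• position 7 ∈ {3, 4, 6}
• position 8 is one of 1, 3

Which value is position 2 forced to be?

The 8 variables together cover exactly {1, 2, 3, 4, 5, 6, 7, 8} — 8 values for 8 variables — and 5 appears only in position 6's list, so position 6 = 5.
The 7 still-open variables together cover exactly {1, 2, 3, 4, 6, 7, 8} — 7 values for 7 variables — and 7 appears only in position 5's list, so position 5 = 7.
Among the 6 still-open variables, 8 fits only position 1 (and all 6 values in {1, 2, 3, 4, 6, 8} must be used), so position 1 = 8.
The 5 still-open variables together cover exactly {1, 2, 3, 4, 6} — 5 values for 5 variables — and 2 appears only in position 2's list, so position 2 = 2.

2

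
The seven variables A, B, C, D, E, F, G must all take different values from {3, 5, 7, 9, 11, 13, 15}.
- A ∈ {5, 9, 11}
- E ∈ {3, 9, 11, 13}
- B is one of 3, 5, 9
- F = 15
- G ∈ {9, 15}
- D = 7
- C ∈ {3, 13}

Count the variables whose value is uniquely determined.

3

D must be 7 (only option left).
F's domain is down to {15}, so F = 15. Eliminate 15 elsewhere: G.
G's domain is down to {9}, so G = 9. So A, B, E can't be 9.
Determined: D=7, F=15, G=9. The other variables each still have more than one consistent value. That makes 3.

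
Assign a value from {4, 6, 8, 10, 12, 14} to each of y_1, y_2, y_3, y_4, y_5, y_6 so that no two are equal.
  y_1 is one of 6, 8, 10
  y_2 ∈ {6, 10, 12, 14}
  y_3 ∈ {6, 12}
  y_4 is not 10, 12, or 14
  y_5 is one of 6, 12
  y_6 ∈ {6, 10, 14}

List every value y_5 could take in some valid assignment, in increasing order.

The 6 variables draw from only 6 values {4, 6, 8, 10, 12, 14}, so each is used; only y_4 can be 4, hence y_4 = 4.
The 5 still-open variables together cover exactly {6, 8, 10, 12, 14} — 5 values for 5 variables — and 8 appears only in y_1's list, so y_1 = 8.
y_3 and y_5 share exactly the 2 values {6, 12}; by pigeonhole those values go to them, so strike 6, 12 from y_2, y_6.
No further eliminations apply; y_5 can still be any of 6, 12.

6, 12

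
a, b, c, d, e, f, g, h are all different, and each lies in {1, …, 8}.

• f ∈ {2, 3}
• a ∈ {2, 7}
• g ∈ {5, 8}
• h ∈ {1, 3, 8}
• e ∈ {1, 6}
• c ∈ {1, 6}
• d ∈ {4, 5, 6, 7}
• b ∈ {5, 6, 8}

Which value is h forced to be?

Among the 8 variables, 4 fits only d (and all 8 values in {1, 2, 3, 4, 5, 6, 7, 8} must be used), so d = 4.
Among the 7 still-open variables, 7 fits only a (and all 7 values in {1, 2, 3, 5, 6, 7, 8} must be used), so a = 7.
The 6 still-open variables together cover exactly {1, 2, 3, 5, 6, 8} — 6 values for 6 variables — and 2 appears only in f's list, so f = 2.
The 5 still-open variables together cover exactly {1, 3, 5, 6, 8} — 5 values for 5 variables — and 3 appears only in h's list, so h = 3.

3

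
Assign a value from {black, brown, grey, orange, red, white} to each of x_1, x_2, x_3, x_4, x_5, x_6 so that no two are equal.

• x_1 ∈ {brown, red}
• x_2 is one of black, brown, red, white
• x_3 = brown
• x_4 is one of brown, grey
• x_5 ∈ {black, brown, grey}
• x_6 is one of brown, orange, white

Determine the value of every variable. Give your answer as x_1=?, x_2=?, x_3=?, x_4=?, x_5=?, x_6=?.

x_3 must be brown (only option left). Remove brown from x_1, x_2, x_4, x_5, x_6.
That leaves x_4 = grey. So x_5 can't be grey.
That leaves x_5 = black. Strike black from x_2.
That leaves x_1 = red. Eliminate red elsewhere: x_2.
That leaves x_2 = white. So x_6 can't be white.
That leaves x_6 = orange.

x_1=red, x_2=white, x_3=brown, x_4=grey, x_5=black, x_6=orange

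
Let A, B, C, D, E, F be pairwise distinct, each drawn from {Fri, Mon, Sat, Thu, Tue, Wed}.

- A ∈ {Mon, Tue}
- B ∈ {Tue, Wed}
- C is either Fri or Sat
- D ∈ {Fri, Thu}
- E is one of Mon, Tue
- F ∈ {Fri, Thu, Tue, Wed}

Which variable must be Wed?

The 6 variables draw from only 6 values {Fri, Mon, Sat, Thu, Tue, Wed}, so each is used; only C can be Sat, hence C = Sat.
A and E share exactly the 2 values {Mon, Tue}; by pigeonhole those values go to them, so strike Mon, Tue from B, F.
So Wed goes to B.

B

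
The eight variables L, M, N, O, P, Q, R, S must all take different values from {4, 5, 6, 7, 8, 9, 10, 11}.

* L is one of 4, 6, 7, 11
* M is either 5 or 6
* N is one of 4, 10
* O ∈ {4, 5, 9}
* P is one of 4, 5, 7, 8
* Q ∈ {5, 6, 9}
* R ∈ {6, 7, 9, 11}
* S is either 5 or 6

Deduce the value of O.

The 8 variables draw from only 8 values {4, 5, 6, 7, 8, 9, 10, 11}, so each is used; only P can be 8, hence P = 8.
Among the 7 still-open variables, 10 fits only N (and all 7 values in {4, 5, 6, 7, 9, 10, 11} must be used), so N = 10.
M and S between them cover only {5, 6} — a naked pair. Remove those values from L, O, Q, R.
Q must be 9 (only option left). Eliminate 9 elsewhere: O, R.
So O = 4.

4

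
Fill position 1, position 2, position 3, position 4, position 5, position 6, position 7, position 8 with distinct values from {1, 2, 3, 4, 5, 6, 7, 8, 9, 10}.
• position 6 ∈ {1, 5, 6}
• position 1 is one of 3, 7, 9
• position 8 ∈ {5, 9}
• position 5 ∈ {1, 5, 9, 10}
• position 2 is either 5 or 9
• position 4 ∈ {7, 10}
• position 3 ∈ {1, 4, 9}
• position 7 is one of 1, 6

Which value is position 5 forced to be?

10

Among the 8 variables, 3 fits only position 1 (and all 8 values in {1, 3, 4, 5, 6, 7, 9, 10} must be used), so position 1 = 3.
The 7 still-open variables draw from only 7 values {1, 4, 5, 6, 7, 9, 10}, so each is used; only position 3 can be 4, hence position 3 = 4.
Among the 6 still-open variables, 7 fits only position 4 (and all 6 values in {1, 5, 6, 7, 9, 10} must be used), so position 4 = 7.
The 5 still-open variables together cover exactly {1, 5, 6, 9, 10} — 5 values for 5 variables — and 10 appears only in position 5's list, so position 5 = 10.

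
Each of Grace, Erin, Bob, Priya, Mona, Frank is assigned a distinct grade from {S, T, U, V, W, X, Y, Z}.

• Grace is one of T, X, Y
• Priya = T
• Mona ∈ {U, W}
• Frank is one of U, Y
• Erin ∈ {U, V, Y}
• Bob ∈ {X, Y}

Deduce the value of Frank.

U

Priya's domain is down to {T}, so Priya = T. Strike T from Grace.
The 5 still-open variables together cover exactly {U, V, W, X, Y} — 5 values for 5 variables — and V appears only in Erin's list, so Erin = V.
The 4 still-open variables together cover exactly {U, W, X, Y} — 4 values for 4 variables — and W appears only in Mona's list, so Mona = W.
The 3 still-open variables draw from only 3 values {U, X, Y}, so each is used; only Frank can be U, hence Frank = U.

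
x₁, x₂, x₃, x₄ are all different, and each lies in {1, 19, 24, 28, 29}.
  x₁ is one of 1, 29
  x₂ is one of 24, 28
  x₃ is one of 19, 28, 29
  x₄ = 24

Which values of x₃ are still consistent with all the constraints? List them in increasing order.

19, 29

x₄ must be 24 (only option left). Eliminate 24 elsewhere: x₂.
That leaves x₂ = 28. So x₃ can't be 28.
No further eliminations apply; x₃ can still be any of 19, 29.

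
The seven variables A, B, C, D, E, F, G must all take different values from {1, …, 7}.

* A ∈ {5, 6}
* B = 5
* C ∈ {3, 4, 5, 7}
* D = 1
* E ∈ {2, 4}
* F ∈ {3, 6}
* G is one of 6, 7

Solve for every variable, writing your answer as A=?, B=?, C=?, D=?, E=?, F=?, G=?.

A=6, B=5, C=4, D=1, E=2, F=3, G=7

B has just one choice, so B = 5. Remove 5 from A, C.
D has just one choice, so D = 1.
A must be 6 (only option left). Eliminate 6 elsewhere: F, G.
F must be 3 (only option left). Strike 3 from C.
G must be 7 (only option left). Eliminate 7 elsewhere: C.
C must be 4 (only option left). So E can't be 4.
E must be 2 (only option left).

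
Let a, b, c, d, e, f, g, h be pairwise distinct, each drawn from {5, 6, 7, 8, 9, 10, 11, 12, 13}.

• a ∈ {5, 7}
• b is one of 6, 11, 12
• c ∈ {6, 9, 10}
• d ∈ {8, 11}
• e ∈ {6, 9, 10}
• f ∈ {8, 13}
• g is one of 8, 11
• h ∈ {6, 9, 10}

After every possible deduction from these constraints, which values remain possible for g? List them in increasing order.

d and g share exactly the 2 values {8, 11}; by pigeonhole those values go to them, so strike 8, 11 from b, f.
f has just one choice, so f = 13.
c, e, h share exactly the 3 values {6, 9, 10}; by pigeonhole those values go to them, so strike 6, 9, 10 from b.
b's domain is down to {12}, so b = 12.
No further eliminations apply; g can still be any of 8, 11.

8, 11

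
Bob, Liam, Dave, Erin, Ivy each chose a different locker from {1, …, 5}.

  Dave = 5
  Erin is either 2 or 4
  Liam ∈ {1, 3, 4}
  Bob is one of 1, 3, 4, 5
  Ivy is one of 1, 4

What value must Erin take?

Dave has just one choice, so Dave = 5. Strike 5 from Bob.
The 4 still-open variables draw from only 4 values {1, 2, 3, 4}, so each is used; only Erin can be 2, hence Erin = 2.

2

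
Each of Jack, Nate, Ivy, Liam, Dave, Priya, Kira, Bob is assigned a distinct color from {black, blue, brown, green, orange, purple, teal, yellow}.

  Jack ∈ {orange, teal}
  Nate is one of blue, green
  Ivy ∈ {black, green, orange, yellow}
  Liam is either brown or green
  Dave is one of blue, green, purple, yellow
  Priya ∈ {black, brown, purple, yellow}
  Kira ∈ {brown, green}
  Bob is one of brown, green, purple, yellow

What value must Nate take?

blue

The 8 variables draw from only 8 values {black, blue, brown, green, orange, purple, teal, yellow}, so each is used; only Jack can be teal, hence Jack = teal.
Among the 7 still-open variables, orange fits only Ivy (and all 7 values in {black, blue, brown, green, orange, purple, yellow} must be used), so Ivy = orange.
The 6 still-open variables draw from only 6 values {black, blue, brown, green, purple, yellow}, so each is used; only Priya can be black, hence Priya = black.
Liam and Kira between them cover only {brown, green} — a naked pair. Remove those values from Nate, Dave, Bob.
So Nate = blue.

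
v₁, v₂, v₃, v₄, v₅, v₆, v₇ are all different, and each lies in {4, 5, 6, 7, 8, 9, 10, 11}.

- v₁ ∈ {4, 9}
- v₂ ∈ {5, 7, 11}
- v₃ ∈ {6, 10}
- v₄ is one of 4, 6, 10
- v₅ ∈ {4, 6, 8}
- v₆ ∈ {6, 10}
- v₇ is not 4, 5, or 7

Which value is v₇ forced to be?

The 2 variables v₃ and v₆ are confined to {6, 10}, which locks those values in; drop them from v₄, v₅, v₇.
v₄ must be 4 (only option left). So v₁, v₅ can't be 4.
v₅ has just one choice, so v₅ = 8. Remove 8 from v₇.
v₁'s domain is down to {9}, so v₁ = 9. Strike 9 from v₇.
So v₇ = 11.

11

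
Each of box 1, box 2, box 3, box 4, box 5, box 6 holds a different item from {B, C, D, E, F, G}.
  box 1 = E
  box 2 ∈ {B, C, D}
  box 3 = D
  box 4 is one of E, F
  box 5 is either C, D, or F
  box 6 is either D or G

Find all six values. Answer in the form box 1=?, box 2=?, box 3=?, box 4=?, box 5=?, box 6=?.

box 1 has just one choice, so box 1 = E. So box 4 can't be E.
box 3 must be D (only option left). Strike D from box 2, box 5, box 6.
box 4's domain is down to {F}, so box 4 = F. Strike F from box 5.
box 5 has just one choice, so box 5 = C. Strike C from box 2.
box 6 must be G (only option left).
box 2 has just one choice, so box 2 = B.

box 1=E, box 2=B, box 3=D, box 4=F, box 5=C, box 6=G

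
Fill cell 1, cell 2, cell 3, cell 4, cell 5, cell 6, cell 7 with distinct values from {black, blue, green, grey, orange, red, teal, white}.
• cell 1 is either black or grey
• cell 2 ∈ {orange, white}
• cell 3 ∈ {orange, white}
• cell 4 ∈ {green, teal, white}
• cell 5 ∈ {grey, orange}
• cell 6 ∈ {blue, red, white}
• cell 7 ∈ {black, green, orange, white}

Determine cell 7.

green

cell 2 and cell 3 between them cover only {orange, white} — a naked pair. Remove those values from cell 4, cell 5, cell 6, cell 7.
That leaves cell 5 = grey. So cell 1 can't be grey.
cell 1 has just one choice, so cell 1 = black. Eliminate black elsewhere: cell 7.
So cell 7 = green.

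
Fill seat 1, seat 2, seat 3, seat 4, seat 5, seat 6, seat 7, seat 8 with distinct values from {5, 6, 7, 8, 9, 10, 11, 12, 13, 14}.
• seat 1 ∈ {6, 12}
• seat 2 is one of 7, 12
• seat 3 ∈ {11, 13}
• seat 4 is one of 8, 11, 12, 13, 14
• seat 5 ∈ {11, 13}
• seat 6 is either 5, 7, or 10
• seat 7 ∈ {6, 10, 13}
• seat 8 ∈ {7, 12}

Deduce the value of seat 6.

seat 2 and seat 8 share exactly the 2 values {7, 12}; by pigeonhole those values go to them, so strike 7, 12 from seat 1, seat 4, seat 6.
seat 1's domain is down to {6}, so seat 1 = 6. Remove 6 from seat 7.
seat 3 and seat 5 share exactly the 2 values {11, 13}; by pigeonhole those values go to them, so strike 11, 13 from seat 4, seat 7.
seat 7 must be 10 (only option left). Remove 10 from seat 6.
So seat 6 = 5.

5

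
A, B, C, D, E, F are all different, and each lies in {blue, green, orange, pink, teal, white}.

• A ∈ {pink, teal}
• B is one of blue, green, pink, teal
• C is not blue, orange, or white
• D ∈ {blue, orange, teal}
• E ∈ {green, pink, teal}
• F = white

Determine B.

F's domain is down to {white}, so F = white.
The 5 still-open variables draw from only 5 values {blue, green, orange, pink, teal}, so each is used; only D can be orange, hence D = orange.
The 4 still-open variables draw from only 4 values {blue, green, pink, teal}, so each is used; only B can be blue, hence B = blue.

blue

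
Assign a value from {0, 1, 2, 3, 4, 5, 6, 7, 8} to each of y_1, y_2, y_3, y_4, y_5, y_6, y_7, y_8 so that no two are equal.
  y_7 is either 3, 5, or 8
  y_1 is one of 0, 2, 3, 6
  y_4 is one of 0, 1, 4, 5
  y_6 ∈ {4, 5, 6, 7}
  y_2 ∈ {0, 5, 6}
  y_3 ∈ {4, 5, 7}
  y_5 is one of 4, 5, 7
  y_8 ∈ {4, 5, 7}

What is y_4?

The 3 variables y_3, y_5, y_8 are confined to {4, 5, 7}, which locks those values in; drop them from y_2, y_4, y_6, y_7.
y_6's domain is down to {6}, so y_6 = 6. So y_1, y_2 can't be 6.
y_2 has just one choice, so y_2 = 0. Strike 0 from y_1, y_4.
So y_4 = 1.

1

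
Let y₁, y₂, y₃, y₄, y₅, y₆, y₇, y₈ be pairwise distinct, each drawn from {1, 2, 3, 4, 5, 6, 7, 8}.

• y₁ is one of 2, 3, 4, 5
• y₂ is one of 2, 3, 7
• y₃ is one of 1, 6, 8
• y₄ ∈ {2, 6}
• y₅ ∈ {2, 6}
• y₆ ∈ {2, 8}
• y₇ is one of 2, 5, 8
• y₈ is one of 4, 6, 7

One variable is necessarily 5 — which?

y₇

The 8 variables draw from only 8 values {1, 2, 3, 4, 5, 6, 7, 8}, so each is used; only y₃ can be 1, hence y₃ = 1.
y₄ and y₅ between them cover only {2, 6} — a naked pair. Remove those values from y₁, y₂, y₆, y₇, y₈.
y₆ must be 8 (only option left). Remove 8 from y₇.
So 5 goes to y₇.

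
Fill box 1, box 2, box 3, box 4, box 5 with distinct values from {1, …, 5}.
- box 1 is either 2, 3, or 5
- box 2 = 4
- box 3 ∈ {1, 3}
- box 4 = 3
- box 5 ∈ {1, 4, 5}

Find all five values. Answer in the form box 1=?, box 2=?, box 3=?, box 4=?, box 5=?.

box 2's domain is down to {4}, so box 2 = 4. Eliminate 4 elsewhere: box 5.
box 4 has just one choice, so box 4 = 3. Eliminate 3 elsewhere: box 1, box 3.
That leaves box 3 = 1. So box 5 can't be 1.
box 5's domain is down to {5}, so box 5 = 5. So box 1 can't be 5.
That leaves box 1 = 2.

box 1=2, box 2=4, box 3=1, box 4=3, box 5=5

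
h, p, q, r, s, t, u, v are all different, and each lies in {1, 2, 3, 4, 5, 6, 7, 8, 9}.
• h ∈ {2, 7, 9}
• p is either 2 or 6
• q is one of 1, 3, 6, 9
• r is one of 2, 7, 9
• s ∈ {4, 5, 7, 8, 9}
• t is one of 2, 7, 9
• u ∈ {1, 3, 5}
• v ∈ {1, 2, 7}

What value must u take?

5

h, r, t between them cover only {2, 7, 9} — a naked triple. Remove those values from p, q, s, v.
p must be 6 (only option left). So q can't be 6.
v has just one choice, so v = 1. Strike 1 from q, u.
q must be 3 (only option left). Eliminate 3 elsewhere: u.
So u = 5.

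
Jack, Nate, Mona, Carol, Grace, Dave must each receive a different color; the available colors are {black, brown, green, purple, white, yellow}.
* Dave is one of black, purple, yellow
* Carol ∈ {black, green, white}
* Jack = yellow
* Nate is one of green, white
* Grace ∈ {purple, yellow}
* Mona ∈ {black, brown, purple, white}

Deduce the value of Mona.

brown

Jack's domain is down to {yellow}, so Jack = yellow. Eliminate yellow elsewhere: Grace, Dave.
Grace must be purple (only option left). Remove purple from Mona, Dave.
Dave must be black (only option left). So Mona, Carol can't be black.
Among the 3 still-open variables, brown fits only Mona (and all 3 values in {brown, green, white} must be used), so Mona = brown.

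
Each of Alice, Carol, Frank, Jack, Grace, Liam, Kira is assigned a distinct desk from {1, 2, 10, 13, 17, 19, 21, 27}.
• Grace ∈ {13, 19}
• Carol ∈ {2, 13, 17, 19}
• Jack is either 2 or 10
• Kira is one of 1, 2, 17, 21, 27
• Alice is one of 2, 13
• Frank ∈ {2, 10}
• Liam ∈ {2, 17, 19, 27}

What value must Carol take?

Frank and Jack between them cover only {2, 10} — a naked pair. Remove those values from Alice, Carol, Liam, Kira.
That leaves Alice = 13. So Carol, Grace can't be 13.
That leaves Grace = 19. So Carol, Liam can't be 19.
So Carol = 17.

17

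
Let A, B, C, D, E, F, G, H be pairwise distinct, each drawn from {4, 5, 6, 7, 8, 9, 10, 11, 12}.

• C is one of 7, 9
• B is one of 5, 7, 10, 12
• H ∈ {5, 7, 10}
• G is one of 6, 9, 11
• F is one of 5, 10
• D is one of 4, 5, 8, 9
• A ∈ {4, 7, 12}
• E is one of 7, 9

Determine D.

8

C and E share exactly the 2 values {7, 9}; by pigeonhole those values go to them, so strike 7, 9 from A, B, D, G, H.
F and H share exactly the 2 values {5, 10}; by pigeonhole those values go to them, so strike 5, 10 from B, D.
That leaves B = 12. Eliminate 12 elsewhere: A.
A has just one choice, so A = 4. Strike 4 from D.
So D = 8.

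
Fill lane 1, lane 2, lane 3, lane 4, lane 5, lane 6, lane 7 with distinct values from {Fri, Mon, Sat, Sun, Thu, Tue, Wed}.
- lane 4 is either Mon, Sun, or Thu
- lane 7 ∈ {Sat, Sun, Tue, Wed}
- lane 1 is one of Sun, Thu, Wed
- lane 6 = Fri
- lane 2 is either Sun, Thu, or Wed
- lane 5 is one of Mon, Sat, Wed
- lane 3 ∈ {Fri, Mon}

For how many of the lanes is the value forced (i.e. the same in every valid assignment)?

4

lane 6 has just one choice, so lane 6 = Fri. Eliminate Fri elsewhere: lane 3.
lane 3 must be Mon (only option left). Eliminate Mon elsewhere: lane 4, lane 5.
The 5 still-open variables draw from only 5 values {Sat, Sun, Thu, Tue, Wed}, so each is used; only lane 7 can be Tue, hence lane 7 = Tue.
Among the 4 still-open variables, Sat fits only lane 5 (and all 4 values in {Sat, Sun, Thu, Wed} must be used), so lane 5 = Sat.
Determined: lane 3=Mon, lane 5=Sat, lane 6=Fri, lane 7=Tue. The other lanes each still have more than one consistent value. That makes 4.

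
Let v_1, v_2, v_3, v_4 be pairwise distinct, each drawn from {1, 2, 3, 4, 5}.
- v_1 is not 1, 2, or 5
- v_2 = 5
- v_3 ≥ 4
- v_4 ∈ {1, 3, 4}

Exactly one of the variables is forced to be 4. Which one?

v_2 has just one choice, so v_2 = 5. Strike 5 from v_3.
So 4 goes to v_3.

v_3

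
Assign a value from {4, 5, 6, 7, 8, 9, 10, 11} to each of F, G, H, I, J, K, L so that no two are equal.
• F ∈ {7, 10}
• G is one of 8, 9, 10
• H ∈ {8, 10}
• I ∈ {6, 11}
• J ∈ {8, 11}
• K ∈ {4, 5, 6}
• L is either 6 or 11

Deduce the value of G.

9

The 2 variables I and L are confined to {6, 11}, which locks those values in; drop them from J, K.
J's domain is down to {8}, so J = 8. Remove 8 from G, H.
That leaves H = 10. Strike 10 from F, G.
So G = 9.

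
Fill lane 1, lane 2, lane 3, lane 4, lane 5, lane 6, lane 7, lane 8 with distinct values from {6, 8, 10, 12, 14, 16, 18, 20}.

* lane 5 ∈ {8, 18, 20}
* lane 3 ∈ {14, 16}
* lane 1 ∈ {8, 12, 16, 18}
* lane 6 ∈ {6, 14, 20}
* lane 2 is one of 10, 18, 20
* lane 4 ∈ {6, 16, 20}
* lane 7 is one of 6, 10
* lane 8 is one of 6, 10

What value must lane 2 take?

The 8 variables draw from only 8 values {6, 8, 10, 12, 14, 16, 18, 20}, so each is used; only lane 1 can be 12, hence lane 1 = 12.
The 7 still-open variables draw from only 7 values {6, 8, 10, 14, 16, 18, 20}, so each is used; only lane 5 can be 8, hence lane 5 = 8.
The 6 still-open variables together cover exactly {6, 10, 14, 16, 18, 20} — 6 values for 6 variables — and 18 appears only in lane 2's list, so lane 2 = 18.

18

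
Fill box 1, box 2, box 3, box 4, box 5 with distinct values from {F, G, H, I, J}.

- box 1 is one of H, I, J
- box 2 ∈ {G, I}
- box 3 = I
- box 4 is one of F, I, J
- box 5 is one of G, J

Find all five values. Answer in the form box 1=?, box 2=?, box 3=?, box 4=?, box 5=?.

box 1=H, box 2=G, box 3=I, box 4=F, box 5=J

box 3's domain is down to {I}, so box 3 = I. Strike I from box 1, box 2, box 4.
That leaves box 2 = G. Strike G from box 5.
box 5's domain is down to {J}, so box 5 = J. Eliminate J elsewhere: box 1, box 4.
box 1's domain is down to {H}, so box 1 = H.
box 4's domain is down to {F}, so box 4 = F.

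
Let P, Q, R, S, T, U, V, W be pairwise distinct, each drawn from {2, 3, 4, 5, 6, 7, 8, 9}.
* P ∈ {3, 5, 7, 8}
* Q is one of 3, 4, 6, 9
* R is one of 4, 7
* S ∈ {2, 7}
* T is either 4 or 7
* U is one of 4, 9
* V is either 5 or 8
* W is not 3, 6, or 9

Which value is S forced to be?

The 8 variables draw from only 8 values {2, 3, 4, 5, 6, 7, 8, 9}, so each is used; only Q can be 6, hence Q = 6.
Among the 7 still-open variables, 3 fits only P (and all 7 values in {2, 3, 4, 5, 7, 8, 9} must be used), so P = 3.
The 6 still-open variables together cover exactly {2, 4, 5, 7, 8, 9} — 6 values for 6 variables — and 9 appears only in U's list, so U = 9.
R and T between them cover only {4, 7} — a naked pair. Remove those values from S, W.
So S = 2.

2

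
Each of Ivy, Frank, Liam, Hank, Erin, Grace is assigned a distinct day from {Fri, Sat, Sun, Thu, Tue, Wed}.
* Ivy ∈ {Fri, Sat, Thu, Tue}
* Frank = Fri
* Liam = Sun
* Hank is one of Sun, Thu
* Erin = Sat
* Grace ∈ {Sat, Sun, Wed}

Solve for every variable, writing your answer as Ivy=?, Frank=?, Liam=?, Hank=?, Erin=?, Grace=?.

Ivy=Tue, Frank=Fri, Liam=Sun, Hank=Thu, Erin=Sat, Grace=Wed

Frank's domain is down to {Fri}, so Frank = Fri. Eliminate Fri elsewhere: Ivy.
Liam has just one choice, so Liam = Sun. Strike Sun from Hank, Grace.
Hank must be Thu (only option left). So Ivy can't be Thu.
That leaves Erin = Sat. Remove Sat from Ivy, Grace.
Grace has just one choice, so Grace = Wed.
Ivy has just one choice, so Ivy = Tue.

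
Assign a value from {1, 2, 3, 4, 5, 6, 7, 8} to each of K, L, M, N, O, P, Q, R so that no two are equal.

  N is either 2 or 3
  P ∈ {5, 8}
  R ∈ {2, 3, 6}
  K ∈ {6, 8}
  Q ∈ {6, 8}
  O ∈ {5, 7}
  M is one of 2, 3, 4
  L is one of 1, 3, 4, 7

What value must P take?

Among the 8 variables, 1 fits only L (and all 8 values in {1, 2, 3, 4, 5, 6, 7, 8} must be used), so L = 1.
The 7 still-open variables draw from only 7 values {2, 3, 4, 5, 6, 7, 8}, so each is used; only M can be 4, hence M = 4.
Among the 6 still-open variables, 7 fits only O (and all 6 values in {2, 3, 5, 6, 7, 8} must be used), so O = 7.
The 5 still-open variables together cover exactly {2, 3, 5, 6, 8} — 5 values for 5 variables — and 5 appears only in P's list, so P = 5.

5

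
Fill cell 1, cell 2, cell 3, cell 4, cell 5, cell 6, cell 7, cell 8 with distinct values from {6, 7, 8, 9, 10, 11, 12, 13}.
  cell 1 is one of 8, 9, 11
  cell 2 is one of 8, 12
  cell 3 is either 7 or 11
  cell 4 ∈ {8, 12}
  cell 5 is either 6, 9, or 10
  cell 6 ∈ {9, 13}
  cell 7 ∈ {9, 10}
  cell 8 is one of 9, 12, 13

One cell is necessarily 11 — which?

cell 1

The 8 variables together cover exactly {6, 7, 8, 9, 10, 11, 12, 13} — 8 values for 8 variables — and 6 appears only in cell 5's list, so cell 5 = 6.
Among the 7 still-open variables, 7 fits only cell 3 (and all 7 values in {7, 8, 9, 10, 11, 12, 13} must be used), so cell 3 = 7.
The 6 still-open variables together cover exactly {8, 9, 10, 11, 12, 13} — 6 values for 6 variables — and 10 appears only in cell 7's list, so cell 7 = 10.
Among the 5 still-open variables, 11 fits only cell 1 (and all 5 values in {8, 9, 11, 12, 13} must be used), so cell 1 = 11.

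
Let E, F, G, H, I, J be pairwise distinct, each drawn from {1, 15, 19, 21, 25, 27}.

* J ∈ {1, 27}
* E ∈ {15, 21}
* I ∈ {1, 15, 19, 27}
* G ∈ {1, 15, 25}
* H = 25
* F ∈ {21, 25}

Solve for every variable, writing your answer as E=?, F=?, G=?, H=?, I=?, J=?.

E=15, F=21, G=1, H=25, I=19, J=27

H must be 25 (only option left). So F, G can't be 25.
F has just one choice, so F = 21. Eliminate 21 elsewhere: E.
E's domain is down to {15}, so E = 15. So G, I can't be 15.
G's domain is down to {1}, so G = 1. Strike 1 from I, J.
J has just one choice, so J = 27. Eliminate 27 elsewhere: I.
That leaves I = 19.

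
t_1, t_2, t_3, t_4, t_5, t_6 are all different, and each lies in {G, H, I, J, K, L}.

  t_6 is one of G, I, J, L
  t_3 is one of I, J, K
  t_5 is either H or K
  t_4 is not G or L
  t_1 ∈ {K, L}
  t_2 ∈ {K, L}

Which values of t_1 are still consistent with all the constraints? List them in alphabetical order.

K, L

Among the 6 variables, G fits only t_6 (and all 6 values in {G, H, I, J, K, L} must be used), so t_6 = G.
t_1 and t_2 share exactly the 2 values {K, L}; by pigeonhole those values go to them, so strike K, L from t_3, t_4, t_5.
t_5 must be H (only option left). Eliminate H elsewhere: t_4.
No further eliminations apply; t_1 can still be any of K, L.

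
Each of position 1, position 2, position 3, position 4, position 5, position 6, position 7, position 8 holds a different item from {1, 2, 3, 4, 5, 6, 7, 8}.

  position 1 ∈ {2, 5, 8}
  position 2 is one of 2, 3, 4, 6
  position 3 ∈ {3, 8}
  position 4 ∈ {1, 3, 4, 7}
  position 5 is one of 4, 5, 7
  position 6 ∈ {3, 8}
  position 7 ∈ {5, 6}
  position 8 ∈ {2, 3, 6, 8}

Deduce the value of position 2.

The 8 variables draw from only 8 values {1, 2, 3, 4, 5, 6, 7, 8}, so each is used; only position 4 can be 1, hence position 4 = 1.
The 7 still-open variables together cover exactly {2, 3, 4, 5, 6, 7, 8} — 7 values for 7 variables — and 7 appears only in position 5's list, so position 5 = 7.
Among the 6 still-open variables, 4 fits only position 2 (and all 6 values in {2, 3, 4, 5, 6, 8} must be used), so position 2 = 4.

4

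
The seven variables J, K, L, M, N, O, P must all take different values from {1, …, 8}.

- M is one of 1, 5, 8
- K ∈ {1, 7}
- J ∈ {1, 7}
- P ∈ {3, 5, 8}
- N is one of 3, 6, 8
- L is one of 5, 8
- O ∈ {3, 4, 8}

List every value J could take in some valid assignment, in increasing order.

The 7 variables draw from only 7 values {1, 3, 4, 5, 6, 7, 8}, so each is used; only O can be 4, hence O = 4.
The 6 still-open variables together cover exactly {1, 3, 5, 6, 7, 8} — 6 values for 6 variables — and 6 appears only in N's list, so N = 6.
Among the 5 still-open variables, 3 fits only P (and all 5 values in {1, 3, 5, 7, 8} must be used), so P = 3.
J and K share exactly the 2 values {1, 7}; by pigeonhole those values go to them, so strike 1, 7 from M.
No further eliminations apply; J can still be any of 1, 7.

1, 7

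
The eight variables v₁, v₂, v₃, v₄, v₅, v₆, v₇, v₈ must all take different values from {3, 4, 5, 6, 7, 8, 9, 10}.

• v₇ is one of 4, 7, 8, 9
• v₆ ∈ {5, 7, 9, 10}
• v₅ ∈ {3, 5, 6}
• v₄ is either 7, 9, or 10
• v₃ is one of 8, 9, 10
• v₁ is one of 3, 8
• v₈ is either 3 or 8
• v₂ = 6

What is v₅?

v₂'s domain is down to {6}, so v₂ = 6. Eliminate 6 elsewhere: v₅.
The 7 still-open variables draw from only 7 values {3, 4, 5, 7, 8, 9, 10}, so each is used; only v₇ can be 4, hence v₇ = 4.
The 2 variables v₁ and v₈ are confined to {3, 8}, which locks those values in; drop them from v₃, v₅.
So v₅ = 5.

5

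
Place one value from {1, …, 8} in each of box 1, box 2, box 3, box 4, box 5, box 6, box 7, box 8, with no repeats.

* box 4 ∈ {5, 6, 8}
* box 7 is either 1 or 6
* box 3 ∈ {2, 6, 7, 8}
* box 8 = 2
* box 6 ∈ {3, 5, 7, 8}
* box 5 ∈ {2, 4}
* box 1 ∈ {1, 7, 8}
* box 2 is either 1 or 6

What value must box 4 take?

5

box 8 must be 2 (only option left). Strike 2 from box 3, box 5.
That leaves box 5 = 4.
The 6 still-open variables together cover exactly {1, 3, 5, 6, 7, 8} — 6 values for 6 variables — and 3 appears only in box 6's list, so box 6 = 3.
Among the 5 still-open variables, 5 fits only box 4 (and all 5 values in {1, 5, 6, 7, 8} must be used), so box 4 = 5.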